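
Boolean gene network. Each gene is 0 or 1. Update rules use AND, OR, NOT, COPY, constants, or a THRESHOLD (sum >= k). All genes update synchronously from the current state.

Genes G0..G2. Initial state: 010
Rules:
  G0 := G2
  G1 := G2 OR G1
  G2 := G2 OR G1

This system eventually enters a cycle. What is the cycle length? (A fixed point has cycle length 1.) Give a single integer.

Step 0: 010
Step 1: G0=G2=0 G1=G2|G1=0|1=1 G2=G2|G1=0|1=1 -> 011
Step 2: G0=G2=1 G1=G2|G1=1|1=1 G2=G2|G1=1|1=1 -> 111
Step 3: G0=G2=1 G1=G2|G1=1|1=1 G2=G2|G1=1|1=1 -> 111
State from step 3 equals state from step 2 -> cycle length 1

Answer: 1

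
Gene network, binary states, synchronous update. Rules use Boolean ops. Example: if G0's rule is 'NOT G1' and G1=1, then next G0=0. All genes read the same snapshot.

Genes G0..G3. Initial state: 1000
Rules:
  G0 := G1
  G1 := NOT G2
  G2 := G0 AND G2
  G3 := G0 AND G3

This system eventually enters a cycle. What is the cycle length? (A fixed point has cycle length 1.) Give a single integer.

Answer: 1

Derivation:
Step 0: 1000
Step 1: G0=G1=0 G1=NOT G2=NOT 0=1 G2=G0&G2=1&0=0 G3=G0&G3=1&0=0 -> 0100
Step 2: G0=G1=1 G1=NOT G2=NOT 0=1 G2=G0&G2=0&0=0 G3=G0&G3=0&0=0 -> 1100
Step 3: G0=G1=1 G1=NOT G2=NOT 0=1 G2=G0&G2=1&0=0 G3=G0&G3=1&0=0 -> 1100
State from step 3 equals state from step 2 -> cycle length 1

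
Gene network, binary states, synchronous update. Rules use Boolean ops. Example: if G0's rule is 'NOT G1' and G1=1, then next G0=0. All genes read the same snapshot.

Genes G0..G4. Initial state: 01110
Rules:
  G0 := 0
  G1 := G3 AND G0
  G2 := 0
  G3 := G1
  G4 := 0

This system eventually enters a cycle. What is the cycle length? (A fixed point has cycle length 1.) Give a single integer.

Step 0: 01110
Step 1: G0=0(const) G1=G3&G0=1&0=0 G2=0(const) G3=G1=1 G4=0(const) -> 00010
Step 2: G0=0(const) G1=G3&G0=1&0=0 G2=0(const) G3=G1=0 G4=0(const) -> 00000
Step 3: G0=0(const) G1=G3&G0=0&0=0 G2=0(const) G3=G1=0 G4=0(const) -> 00000
State from step 3 equals state from step 2 -> cycle length 1

Answer: 1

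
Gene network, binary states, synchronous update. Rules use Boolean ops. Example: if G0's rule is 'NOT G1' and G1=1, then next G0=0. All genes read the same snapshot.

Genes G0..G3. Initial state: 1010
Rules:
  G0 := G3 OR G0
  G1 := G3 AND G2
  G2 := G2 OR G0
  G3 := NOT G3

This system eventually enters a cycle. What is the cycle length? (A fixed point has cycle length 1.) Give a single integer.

Answer: 2

Derivation:
Step 0: 1010
Step 1: G0=G3|G0=0|1=1 G1=G3&G2=0&1=0 G2=G2|G0=1|1=1 G3=NOT G3=NOT 0=1 -> 1011
Step 2: G0=G3|G0=1|1=1 G1=G3&G2=1&1=1 G2=G2|G0=1|1=1 G3=NOT G3=NOT 1=0 -> 1110
Step 3: G0=G3|G0=0|1=1 G1=G3&G2=0&1=0 G2=G2|G0=1|1=1 G3=NOT G3=NOT 0=1 -> 1011
State from step 3 equals state from step 1 -> cycle length 2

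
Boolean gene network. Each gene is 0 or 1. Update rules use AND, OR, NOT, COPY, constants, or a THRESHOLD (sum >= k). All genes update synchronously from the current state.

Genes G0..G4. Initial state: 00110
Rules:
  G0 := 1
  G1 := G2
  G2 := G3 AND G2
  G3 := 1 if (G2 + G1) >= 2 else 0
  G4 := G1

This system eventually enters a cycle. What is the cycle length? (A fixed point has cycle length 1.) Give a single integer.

Answer: 1

Derivation:
Step 0: 00110
Step 1: G0=1(const) G1=G2=1 G2=G3&G2=1&1=1 G3=(1+0>=2)=0 G4=G1=0 -> 11100
Step 2: G0=1(const) G1=G2=1 G2=G3&G2=0&1=0 G3=(1+1>=2)=1 G4=G1=1 -> 11011
Step 3: G0=1(const) G1=G2=0 G2=G3&G2=1&0=0 G3=(0+1>=2)=0 G4=G1=1 -> 10001
Step 4: G0=1(const) G1=G2=0 G2=G3&G2=0&0=0 G3=(0+0>=2)=0 G4=G1=0 -> 10000
Step 5: G0=1(const) G1=G2=0 G2=G3&G2=0&0=0 G3=(0+0>=2)=0 G4=G1=0 -> 10000
State from step 5 equals state from step 4 -> cycle length 1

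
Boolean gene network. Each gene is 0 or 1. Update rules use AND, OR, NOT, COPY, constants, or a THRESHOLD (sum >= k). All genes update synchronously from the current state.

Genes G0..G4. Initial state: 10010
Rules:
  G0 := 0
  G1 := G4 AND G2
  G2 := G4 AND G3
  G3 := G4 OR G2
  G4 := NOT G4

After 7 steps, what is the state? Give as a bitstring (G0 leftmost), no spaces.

Step 1: G0=0(const) G1=G4&G2=0&0=0 G2=G4&G3=0&1=0 G3=G4|G2=0|0=0 G4=NOT G4=NOT 0=1 -> 00001
Step 2: G0=0(const) G1=G4&G2=1&0=0 G2=G4&G3=1&0=0 G3=G4|G2=1|0=1 G4=NOT G4=NOT 1=0 -> 00010
Step 3: G0=0(const) G1=G4&G2=0&0=0 G2=G4&G3=0&1=0 G3=G4|G2=0|0=0 G4=NOT G4=NOT 0=1 -> 00001
Step 4: G0=0(const) G1=G4&G2=1&0=0 G2=G4&G3=1&0=0 G3=G4|G2=1|0=1 G4=NOT G4=NOT 1=0 -> 00010
Step 5: G0=0(const) G1=G4&G2=0&0=0 G2=G4&G3=0&1=0 G3=G4|G2=0|0=0 G4=NOT G4=NOT 0=1 -> 00001
Step 6: G0=0(const) G1=G4&G2=1&0=0 G2=G4&G3=1&0=0 G3=G4|G2=1|0=1 G4=NOT G4=NOT 1=0 -> 00010
Step 7: G0=0(const) G1=G4&G2=0&0=0 G2=G4&G3=0&1=0 G3=G4|G2=0|0=0 G4=NOT G4=NOT 0=1 -> 00001

00001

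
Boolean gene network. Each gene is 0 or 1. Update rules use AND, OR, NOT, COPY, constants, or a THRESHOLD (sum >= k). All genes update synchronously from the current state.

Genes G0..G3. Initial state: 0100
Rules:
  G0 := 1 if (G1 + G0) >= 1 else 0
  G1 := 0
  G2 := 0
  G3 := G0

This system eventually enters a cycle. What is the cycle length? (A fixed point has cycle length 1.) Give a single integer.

Answer: 1

Derivation:
Step 0: 0100
Step 1: G0=(1+0>=1)=1 G1=0(const) G2=0(const) G3=G0=0 -> 1000
Step 2: G0=(0+1>=1)=1 G1=0(const) G2=0(const) G3=G0=1 -> 1001
Step 3: G0=(0+1>=1)=1 G1=0(const) G2=0(const) G3=G0=1 -> 1001
State from step 3 equals state from step 2 -> cycle length 1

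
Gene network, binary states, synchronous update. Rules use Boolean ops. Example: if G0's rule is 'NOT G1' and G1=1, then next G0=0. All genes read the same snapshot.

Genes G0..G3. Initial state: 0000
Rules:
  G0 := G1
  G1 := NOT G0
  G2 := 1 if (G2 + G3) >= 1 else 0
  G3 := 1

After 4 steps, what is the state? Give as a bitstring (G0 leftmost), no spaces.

Step 1: G0=G1=0 G1=NOT G0=NOT 0=1 G2=(0+0>=1)=0 G3=1(const) -> 0101
Step 2: G0=G1=1 G1=NOT G0=NOT 0=1 G2=(0+1>=1)=1 G3=1(const) -> 1111
Step 3: G0=G1=1 G1=NOT G0=NOT 1=0 G2=(1+1>=1)=1 G3=1(const) -> 1011
Step 4: G0=G1=0 G1=NOT G0=NOT 1=0 G2=(1+1>=1)=1 G3=1(const) -> 0011

0011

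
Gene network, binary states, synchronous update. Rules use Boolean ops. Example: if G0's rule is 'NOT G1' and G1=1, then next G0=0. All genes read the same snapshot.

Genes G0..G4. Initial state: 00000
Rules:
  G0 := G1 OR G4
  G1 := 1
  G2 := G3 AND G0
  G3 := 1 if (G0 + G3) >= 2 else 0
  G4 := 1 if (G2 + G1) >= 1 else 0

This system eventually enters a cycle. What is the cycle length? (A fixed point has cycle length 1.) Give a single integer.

Answer: 1

Derivation:
Step 0: 00000
Step 1: G0=G1|G4=0|0=0 G1=1(const) G2=G3&G0=0&0=0 G3=(0+0>=2)=0 G4=(0+0>=1)=0 -> 01000
Step 2: G0=G1|G4=1|0=1 G1=1(const) G2=G3&G0=0&0=0 G3=(0+0>=2)=0 G4=(0+1>=1)=1 -> 11001
Step 3: G0=G1|G4=1|1=1 G1=1(const) G2=G3&G0=0&1=0 G3=(1+0>=2)=0 G4=(0+1>=1)=1 -> 11001
State from step 3 equals state from step 2 -> cycle length 1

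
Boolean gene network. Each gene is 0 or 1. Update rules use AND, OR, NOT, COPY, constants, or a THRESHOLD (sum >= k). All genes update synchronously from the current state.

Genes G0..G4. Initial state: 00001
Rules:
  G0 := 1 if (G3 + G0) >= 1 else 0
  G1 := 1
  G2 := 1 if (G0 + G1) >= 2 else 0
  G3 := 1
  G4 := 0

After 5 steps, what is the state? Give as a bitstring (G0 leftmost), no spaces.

Step 1: G0=(0+0>=1)=0 G1=1(const) G2=(0+0>=2)=0 G3=1(const) G4=0(const) -> 01010
Step 2: G0=(1+0>=1)=1 G1=1(const) G2=(0+1>=2)=0 G3=1(const) G4=0(const) -> 11010
Step 3: G0=(1+1>=1)=1 G1=1(const) G2=(1+1>=2)=1 G3=1(const) G4=0(const) -> 11110
Step 4: G0=(1+1>=1)=1 G1=1(const) G2=(1+1>=2)=1 G3=1(const) G4=0(const) -> 11110
Step 5: G0=(1+1>=1)=1 G1=1(const) G2=(1+1>=2)=1 G3=1(const) G4=0(const) -> 11110

11110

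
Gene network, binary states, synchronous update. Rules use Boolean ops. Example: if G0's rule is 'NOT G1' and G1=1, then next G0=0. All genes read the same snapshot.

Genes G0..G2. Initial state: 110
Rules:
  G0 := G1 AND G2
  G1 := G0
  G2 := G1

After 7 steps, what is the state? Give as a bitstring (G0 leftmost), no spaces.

Step 1: G0=G1&G2=1&0=0 G1=G0=1 G2=G1=1 -> 011
Step 2: G0=G1&G2=1&1=1 G1=G0=0 G2=G1=1 -> 101
Step 3: G0=G1&G2=0&1=0 G1=G0=1 G2=G1=0 -> 010
Step 4: G0=G1&G2=1&0=0 G1=G0=0 G2=G1=1 -> 001
Step 5: G0=G1&G2=0&1=0 G1=G0=0 G2=G1=0 -> 000
Step 6: G0=G1&G2=0&0=0 G1=G0=0 G2=G1=0 -> 000
Step 7: G0=G1&G2=0&0=0 G1=G0=0 G2=G1=0 -> 000

000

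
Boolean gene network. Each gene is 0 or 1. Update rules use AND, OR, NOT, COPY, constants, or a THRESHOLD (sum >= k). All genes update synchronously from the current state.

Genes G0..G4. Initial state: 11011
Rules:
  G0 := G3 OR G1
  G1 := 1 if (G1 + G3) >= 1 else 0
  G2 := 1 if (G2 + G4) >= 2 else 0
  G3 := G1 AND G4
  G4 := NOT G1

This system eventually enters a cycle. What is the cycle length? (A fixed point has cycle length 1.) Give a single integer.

Step 0: 11011
Step 1: G0=G3|G1=1|1=1 G1=(1+1>=1)=1 G2=(0+1>=2)=0 G3=G1&G4=1&1=1 G4=NOT G1=NOT 1=0 -> 11010
Step 2: G0=G3|G1=1|1=1 G1=(1+1>=1)=1 G2=(0+0>=2)=0 G3=G1&G4=1&0=0 G4=NOT G1=NOT 1=0 -> 11000
Step 3: G0=G3|G1=0|1=1 G1=(1+0>=1)=1 G2=(0+0>=2)=0 G3=G1&G4=1&0=0 G4=NOT G1=NOT 1=0 -> 11000
State from step 3 equals state from step 2 -> cycle length 1

Answer: 1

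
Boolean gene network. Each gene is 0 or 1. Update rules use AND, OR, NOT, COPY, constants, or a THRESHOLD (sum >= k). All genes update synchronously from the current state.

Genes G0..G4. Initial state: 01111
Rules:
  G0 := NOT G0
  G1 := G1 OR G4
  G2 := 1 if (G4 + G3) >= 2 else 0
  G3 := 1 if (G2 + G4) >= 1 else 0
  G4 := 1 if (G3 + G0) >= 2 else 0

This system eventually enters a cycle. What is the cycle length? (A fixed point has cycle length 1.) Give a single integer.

Answer: 2

Derivation:
Step 0: 01111
Step 1: G0=NOT G0=NOT 0=1 G1=G1|G4=1|1=1 G2=(1+1>=2)=1 G3=(1+1>=1)=1 G4=(1+0>=2)=0 -> 11110
Step 2: G0=NOT G0=NOT 1=0 G1=G1|G4=1|0=1 G2=(0+1>=2)=0 G3=(1+0>=1)=1 G4=(1+1>=2)=1 -> 01011
Step 3: G0=NOT G0=NOT 0=1 G1=G1|G4=1|1=1 G2=(1+1>=2)=1 G3=(0+1>=1)=1 G4=(1+0>=2)=0 -> 11110
State from step 3 equals state from step 1 -> cycle length 2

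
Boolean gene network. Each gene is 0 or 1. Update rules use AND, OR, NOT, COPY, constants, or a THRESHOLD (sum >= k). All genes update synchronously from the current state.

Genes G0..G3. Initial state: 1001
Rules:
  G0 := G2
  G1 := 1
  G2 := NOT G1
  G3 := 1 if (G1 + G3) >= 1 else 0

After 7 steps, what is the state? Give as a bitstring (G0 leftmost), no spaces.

Step 1: G0=G2=0 G1=1(const) G2=NOT G1=NOT 0=1 G3=(0+1>=1)=1 -> 0111
Step 2: G0=G2=1 G1=1(const) G2=NOT G1=NOT 1=0 G3=(1+1>=1)=1 -> 1101
Step 3: G0=G2=0 G1=1(const) G2=NOT G1=NOT 1=0 G3=(1+1>=1)=1 -> 0101
Step 4: G0=G2=0 G1=1(const) G2=NOT G1=NOT 1=0 G3=(1+1>=1)=1 -> 0101
Step 5: G0=G2=0 G1=1(const) G2=NOT G1=NOT 1=0 G3=(1+1>=1)=1 -> 0101
Step 6: G0=G2=0 G1=1(const) G2=NOT G1=NOT 1=0 G3=(1+1>=1)=1 -> 0101
Step 7: G0=G2=0 G1=1(const) G2=NOT G1=NOT 1=0 G3=(1+1>=1)=1 -> 0101

0101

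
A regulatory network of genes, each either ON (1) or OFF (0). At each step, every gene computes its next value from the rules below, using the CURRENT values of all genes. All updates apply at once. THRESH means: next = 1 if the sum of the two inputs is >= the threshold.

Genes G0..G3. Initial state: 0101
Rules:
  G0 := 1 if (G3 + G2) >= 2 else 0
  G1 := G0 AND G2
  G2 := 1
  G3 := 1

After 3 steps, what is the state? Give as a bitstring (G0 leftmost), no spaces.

Step 1: G0=(1+0>=2)=0 G1=G0&G2=0&0=0 G2=1(const) G3=1(const) -> 0011
Step 2: G0=(1+1>=2)=1 G1=G0&G2=0&1=0 G2=1(const) G3=1(const) -> 1011
Step 3: G0=(1+1>=2)=1 G1=G0&G2=1&1=1 G2=1(const) G3=1(const) -> 1111

1111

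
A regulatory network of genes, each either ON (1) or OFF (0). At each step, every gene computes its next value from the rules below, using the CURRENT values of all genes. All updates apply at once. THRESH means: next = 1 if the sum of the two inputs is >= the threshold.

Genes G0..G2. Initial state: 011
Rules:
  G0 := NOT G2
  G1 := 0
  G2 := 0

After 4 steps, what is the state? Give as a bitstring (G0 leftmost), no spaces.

Step 1: G0=NOT G2=NOT 1=0 G1=0(const) G2=0(const) -> 000
Step 2: G0=NOT G2=NOT 0=1 G1=0(const) G2=0(const) -> 100
Step 3: G0=NOT G2=NOT 0=1 G1=0(const) G2=0(const) -> 100
Step 4: G0=NOT G2=NOT 0=1 G1=0(const) G2=0(const) -> 100

100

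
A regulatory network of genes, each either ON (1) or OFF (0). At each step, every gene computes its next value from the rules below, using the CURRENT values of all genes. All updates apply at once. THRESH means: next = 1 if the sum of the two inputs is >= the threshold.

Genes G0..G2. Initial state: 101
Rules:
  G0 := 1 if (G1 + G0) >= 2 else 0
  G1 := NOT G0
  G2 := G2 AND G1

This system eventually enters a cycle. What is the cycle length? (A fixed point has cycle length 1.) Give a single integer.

Step 0: 101
Step 1: G0=(0+1>=2)=0 G1=NOT G0=NOT 1=0 G2=G2&G1=1&0=0 -> 000
Step 2: G0=(0+0>=2)=0 G1=NOT G0=NOT 0=1 G2=G2&G1=0&0=0 -> 010
Step 3: G0=(1+0>=2)=0 G1=NOT G0=NOT 0=1 G2=G2&G1=0&1=0 -> 010
State from step 3 equals state from step 2 -> cycle length 1

Answer: 1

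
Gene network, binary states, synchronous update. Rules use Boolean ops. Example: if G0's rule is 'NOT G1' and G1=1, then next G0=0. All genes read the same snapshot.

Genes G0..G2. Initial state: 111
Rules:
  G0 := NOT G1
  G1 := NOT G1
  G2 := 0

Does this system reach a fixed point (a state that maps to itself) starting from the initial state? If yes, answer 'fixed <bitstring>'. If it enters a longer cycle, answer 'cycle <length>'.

Step 0: 111
Step 1: G0=NOT G1=NOT 1=0 G1=NOT G1=NOT 1=0 G2=0(const) -> 000
Step 2: G0=NOT G1=NOT 0=1 G1=NOT G1=NOT 0=1 G2=0(const) -> 110
Step 3: G0=NOT G1=NOT 1=0 G1=NOT G1=NOT 1=0 G2=0(const) -> 000
Cycle of length 2 starting at step 1 -> no fixed point

Answer: cycle 2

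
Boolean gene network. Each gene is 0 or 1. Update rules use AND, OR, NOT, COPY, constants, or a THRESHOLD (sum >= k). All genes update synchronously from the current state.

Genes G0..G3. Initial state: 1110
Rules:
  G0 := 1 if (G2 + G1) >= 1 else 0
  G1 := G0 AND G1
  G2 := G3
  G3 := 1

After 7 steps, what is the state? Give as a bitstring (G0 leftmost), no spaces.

Step 1: G0=(1+1>=1)=1 G1=G0&G1=1&1=1 G2=G3=0 G3=1(const) -> 1101
Step 2: G0=(0+1>=1)=1 G1=G0&G1=1&1=1 G2=G3=1 G3=1(const) -> 1111
Step 3: G0=(1+1>=1)=1 G1=G0&G1=1&1=1 G2=G3=1 G3=1(const) -> 1111
Step 4: G0=(1+1>=1)=1 G1=G0&G1=1&1=1 G2=G3=1 G3=1(const) -> 1111
Step 5: G0=(1+1>=1)=1 G1=G0&G1=1&1=1 G2=G3=1 G3=1(const) -> 1111
Step 6: G0=(1+1>=1)=1 G1=G0&G1=1&1=1 G2=G3=1 G3=1(const) -> 1111
Step 7: G0=(1+1>=1)=1 G1=G0&G1=1&1=1 G2=G3=1 G3=1(const) -> 1111

1111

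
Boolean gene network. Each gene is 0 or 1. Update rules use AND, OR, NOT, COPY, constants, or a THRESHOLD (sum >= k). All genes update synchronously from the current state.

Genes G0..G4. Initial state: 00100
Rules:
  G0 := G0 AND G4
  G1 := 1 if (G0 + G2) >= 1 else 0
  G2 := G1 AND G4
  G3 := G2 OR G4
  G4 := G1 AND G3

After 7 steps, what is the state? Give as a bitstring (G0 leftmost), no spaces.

Step 1: G0=G0&G4=0&0=0 G1=(0+1>=1)=1 G2=G1&G4=0&0=0 G3=G2|G4=1|0=1 G4=G1&G3=0&0=0 -> 01010
Step 2: G0=G0&G4=0&0=0 G1=(0+0>=1)=0 G2=G1&G4=1&0=0 G3=G2|G4=0|0=0 G4=G1&G3=1&1=1 -> 00001
Step 3: G0=G0&G4=0&1=0 G1=(0+0>=1)=0 G2=G1&G4=0&1=0 G3=G2|G4=0|1=1 G4=G1&G3=0&0=0 -> 00010
Step 4: G0=G0&G4=0&0=0 G1=(0+0>=1)=0 G2=G1&G4=0&0=0 G3=G2|G4=0|0=0 G4=G1&G3=0&1=0 -> 00000
Step 5: G0=G0&G4=0&0=0 G1=(0+0>=1)=0 G2=G1&G4=0&0=0 G3=G2|G4=0|0=0 G4=G1&G3=0&0=0 -> 00000
Step 6: G0=G0&G4=0&0=0 G1=(0+0>=1)=0 G2=G1&G4=0&0=0 G3=G2|G4=0|0=0 G4=G1&G3=0&0=0 -> 00000
Step 7: G0=G0&G4=0&0=0 G1=(0+0>=1)=0 G2=G1&G4=0&0=0 G3=G2|G4=0|0=0 G4=G1&G3=0&0=0 -> 00000

00000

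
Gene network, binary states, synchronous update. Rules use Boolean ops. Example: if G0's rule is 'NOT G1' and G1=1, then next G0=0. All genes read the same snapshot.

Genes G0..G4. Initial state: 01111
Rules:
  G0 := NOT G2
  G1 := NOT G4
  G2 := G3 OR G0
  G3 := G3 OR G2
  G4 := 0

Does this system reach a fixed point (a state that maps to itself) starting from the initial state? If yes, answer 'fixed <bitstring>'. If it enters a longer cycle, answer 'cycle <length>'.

Answer: fixed 01110

Derivation:
Step 0: 01111
Step 1: G0=NOT G2=NOT 1=0 G1=NOT G4=NOT 1=0 G2=G3|G0=1|0=1 G3=G3|G2=1|1=1 G4=0(const) -> 00110
Step 2: G0=NOT G2=NOT 1=0 G1=NOT G4=NOT 0=1 G2=G3|G0=1|0=1 G3=G3|G2=1|1=1 G4=0(const) -> 01110
Step 3: G0=NOT G2=NOT 1=0 G1=NOT G4=NOT 0=1 G2=G3|G0=1|0=1 G3=G3|G2=1|1=1 G4=0(const) -> 01110
Fixed point reached at step 2: 01110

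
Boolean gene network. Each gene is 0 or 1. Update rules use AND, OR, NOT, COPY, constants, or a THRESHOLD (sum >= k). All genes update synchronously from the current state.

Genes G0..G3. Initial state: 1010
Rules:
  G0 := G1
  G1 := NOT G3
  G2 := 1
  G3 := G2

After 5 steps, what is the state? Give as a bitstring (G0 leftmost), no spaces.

Step 1: G0=G1=0 G1=NOT G3=NOT 0=1 G2=1(const) G3=G2=1 -> 0111
Step 2: G0=G1=1 G1=NOT G3=NOT 1=0 G2=1(const) G3=G2=1 -> 1011
Step 3: G0=G1=0 G1=NOT G3=NOT 1=0 G2=1(const) G3=G2=1 -> 0011
Step 4: G0=G1=0 G1=NOT G3=NOT 1=0 G2=1(const) G3=G2=1 -> 0011
Step 5: G0=G1=0 G1=NOT G3=NOT 1=0 G2=1(const) G3=G2=1 -> 0011

0011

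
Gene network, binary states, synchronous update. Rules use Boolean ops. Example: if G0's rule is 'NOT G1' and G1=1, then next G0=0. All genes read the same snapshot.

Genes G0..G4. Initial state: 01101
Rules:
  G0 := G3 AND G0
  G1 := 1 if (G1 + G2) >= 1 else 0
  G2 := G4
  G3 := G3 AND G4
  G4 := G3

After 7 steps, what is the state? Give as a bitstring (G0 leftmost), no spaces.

Step 1: G0=G3&G0=0&0=0 G1=(1+1>=1)=1 G2=G4=1 G3=G3&G4=0&1=0 G4=G3=0 -> 01100
Step 2: G0=G3&G0=0&0=0 G1=(1+1>=1)=1 G2=G4=0 G3=G3&G4=0&0=0 G4=G3=0 -> 01000
Step 3: G0=G3&G0=0&0=0 G1=(1+0>=1)=1 G2=G4=0 G3=G3&G4=0&0=0 G4=G3=0 -> 01000
Step 4: G0=G3&G0=0&0=0 G1=(1+0>=1)=1 G2=G4=0 G3=G3&G4=0&0=0 G4=G3=0 -> 01000
Step 5: G0=G3&G0=0&0=0 G1=(1+0>=1)=1 G2=G4=0 G3=G3&G4=0&0=0 G4=G3=0 -> 01000
Step 6: G0=G3&G0=0&0=0 G1=(1+0>=1)=1 G2=G4=0 G3=G3&G4=0&0=0 G4=G3=0 -> 01000
Step 7: G0=G3&G0=0&0=0 G1=(1+0>=1)=1 G2=G4=0 G3=G3&G4=0&0=0 G4=G3=0 -> 01000

01000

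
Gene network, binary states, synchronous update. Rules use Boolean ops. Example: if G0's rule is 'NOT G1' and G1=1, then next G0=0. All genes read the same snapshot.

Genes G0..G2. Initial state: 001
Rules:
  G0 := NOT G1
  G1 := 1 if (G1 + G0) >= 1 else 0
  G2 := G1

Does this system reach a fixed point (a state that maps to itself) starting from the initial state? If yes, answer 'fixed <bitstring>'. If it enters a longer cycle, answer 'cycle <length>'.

Step 0: 001
Step 1: G0=NOT G1=NOT 0=1 G1=(0+0>=1)=0 G2=G1=0 -> 100
Step 2: G0=NOT G1=NOT 0=1 G1=(0+1>=1)=1 G2=G1=0 -> 110
Step 3: G0=NOT G1=NOT 1=0 G1=(1+1>=1)=1 G2=G1=1 -> 011
Step 4: G0=NOT G1=NOT 1=0 G1=(1+0>=1)=1 G2=G1=1 -> 011
Fixed point reached at step 3: 011

Answer: fixed 011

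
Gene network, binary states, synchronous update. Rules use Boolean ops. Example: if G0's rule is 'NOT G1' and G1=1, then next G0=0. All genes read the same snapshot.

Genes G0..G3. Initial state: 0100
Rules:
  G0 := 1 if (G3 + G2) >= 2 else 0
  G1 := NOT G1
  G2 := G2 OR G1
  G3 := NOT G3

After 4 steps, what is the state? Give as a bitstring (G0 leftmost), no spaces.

Step 1: G0=(0+0>=2)=0 G1=NOT G1=NOT 1=0 G2=G2|G1=0|1=1 G3=NOT G3=NOT 0=1 -> 0011
Step 2: G0=(1+1>=2)=1 G1=NOT G1=NOT 0=1 G2=G2|G1=1|0=1 G3=NOT G3=NOT 1=0 -> 1110
Step 3: G0=(0+1>=2)=0 G1=NOT G1=NOT 1=0 G2=G2|G1=1|1=1 G3=NOT G3=NOT 0=1 -> 0011
Step 4: G0=(1+1>=2)=1 G1=NOT G1=NOT 0=1 G2=G2|G1=1|0=1 G3=NOT G3=NOT 1=0 -> 1110

1110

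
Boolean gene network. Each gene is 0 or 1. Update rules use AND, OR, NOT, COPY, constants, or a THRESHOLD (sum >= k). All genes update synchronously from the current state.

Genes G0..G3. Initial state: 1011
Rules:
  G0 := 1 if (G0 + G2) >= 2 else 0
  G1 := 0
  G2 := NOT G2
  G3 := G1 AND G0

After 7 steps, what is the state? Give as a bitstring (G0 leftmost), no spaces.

Step 1: G0=(1+1>=2)=1 G1=0(const) G2=NOT G2=NOT 1=0 G3=G1&G0=0&1=0 -> 1000
Step 2: G0=(1+0>=2)=0 G1=0(const) G2=NOT G2=NOT 0=1 G3=G1&G0=0&1=0 -> 0010
Step 3: G0=(0+1>=2)=0 G1=0(const) G2=NOT G2=NOT 1=0 G3=G1&G0=0&0=0 -> 0000
Step 4: G0=(0+0>=2)=0 G1=0(const) G2=NOT G2=NOT 0=1 G3=G1&G0=0&0=0 -> 0010
Step 5: G0=(0+1>=2)=0 G1=0(const) G2=NOT G2=NOT 1=0 G3=G1&G0=0&0=0 -> 0000
Step 6: G0=(0+0>=2)=0 G1=0(const) G2=NOT G2=NOT 0=1 G3=G1&G0=0&0=0 -> 0010
Step 7: G0=(0+1>=2)=0 G1=0(const) G2=NOT G2=NOT 1=0 G3=G1&G0=0&0=0 -> 0000

0000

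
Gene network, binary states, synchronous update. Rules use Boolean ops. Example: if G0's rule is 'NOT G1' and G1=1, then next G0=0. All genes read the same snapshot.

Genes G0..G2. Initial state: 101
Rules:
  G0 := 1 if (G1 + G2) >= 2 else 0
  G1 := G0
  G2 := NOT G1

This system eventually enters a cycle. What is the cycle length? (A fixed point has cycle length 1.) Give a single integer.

Step 0: 101
Step 1: G0=(0+1>=2)=0 G1=G0=1 G2=NOT G1=NOT 0=1 -> 011
Step 2: G0=(1+1>=2)=1 G1=G0=0 G2=NOT G1=NOT 1=0 -> 100
Step 3: G0=(0+0>=2)=0 G1=G0=1 G2=NOT G1=NOT 0=1 -> 011
State from step 3 equals state from step 1 -> cycle length 2

Answer: 2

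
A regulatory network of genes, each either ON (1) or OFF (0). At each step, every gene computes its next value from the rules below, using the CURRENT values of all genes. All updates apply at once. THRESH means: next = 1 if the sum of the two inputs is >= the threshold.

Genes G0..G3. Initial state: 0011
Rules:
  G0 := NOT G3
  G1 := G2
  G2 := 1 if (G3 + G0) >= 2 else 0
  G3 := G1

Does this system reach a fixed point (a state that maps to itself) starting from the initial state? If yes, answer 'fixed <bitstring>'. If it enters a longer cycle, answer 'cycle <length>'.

Answer: cycle 3

Derivation:
Step 0: 0011
Step 1: G0=NOT G3=NOT 1=0 G1=G2=1 G2=(1+0>=2)=0 G3=G1=0 -> 0100
Step 2: G0=NOT G3=NOT 0=1 G1=G2=0 G2=(0+0>=2)=0 G3=G1=1 -> 1001
Step 3: G0=NOT G3=NOT 1=0 G1=G2=0 G2=(1+1>=2)=1 G3=G1=0 -> 0010
Step 4: G0=NOT G3=NOT 0=1 G1=G2=1 G2=(0+0>=2)=0 G3=G1=0 -> 1100
Step 5: G0=NOT G3=NOT 0=1 G1=G2=0 G2=(0+1>=2)=0 G3=G1=1 -> 1001
Cycle of length 3 starting at step 2 -> no fixed point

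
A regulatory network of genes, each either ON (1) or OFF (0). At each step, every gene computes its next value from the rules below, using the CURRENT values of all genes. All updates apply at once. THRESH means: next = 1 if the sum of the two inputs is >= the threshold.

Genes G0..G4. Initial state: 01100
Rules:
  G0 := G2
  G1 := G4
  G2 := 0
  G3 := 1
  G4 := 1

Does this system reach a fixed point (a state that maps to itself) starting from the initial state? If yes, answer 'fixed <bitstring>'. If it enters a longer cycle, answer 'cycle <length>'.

Answer: fixed 01011

Derivation:
Step 0: 01100
Step 1: G0=G2=1 G1=G4=0 G2=0(const) G3=1(const) G4=1(const) -> 10011
Step 2: G0=G2=0 G1=G4=1 G2=0(const) G3=1(const) G4=1(const) -> 01011
Step 3: G0=G2=0 G1=G4=1 G2=0(const) G3=1(const) G4=1(const) -> 01011
Fixed point reached at step 2: 01011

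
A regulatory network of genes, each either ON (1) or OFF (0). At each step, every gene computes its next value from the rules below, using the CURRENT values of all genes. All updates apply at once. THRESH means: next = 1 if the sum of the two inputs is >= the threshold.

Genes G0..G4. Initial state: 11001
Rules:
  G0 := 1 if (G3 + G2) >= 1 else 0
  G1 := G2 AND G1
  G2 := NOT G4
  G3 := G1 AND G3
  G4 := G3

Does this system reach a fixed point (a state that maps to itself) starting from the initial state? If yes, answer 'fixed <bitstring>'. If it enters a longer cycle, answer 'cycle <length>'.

Step 0: 11001
Step 1: G0=(0+0>=1)=0 G1=G2&G1=0&1=0 G2=NOT G4=NOT 1=0 G3=G1&G3=1&0=0 G4=G3=0 -> 00000
Step 2: G0=(0+0>=1)=0 G1=G2&G1=0&0=0 G2=NOT G4=NOT 0=1 G3=G1&G3=0&0=0 G4=G3=0 -> 00100
Step 3: G0=(0+1>=1)=1 G1=G2&G1=1&0=0 G2=NOT G4=NOT 0=1 G3=G1&G3=0&0=0 G4=G3=0 -> 10100
Step 4: G0=(0+1>=1)=1 G1=G2&G1=1&0=0 G2=NOT G4=NOT 0=1 G3=G1&G3=0&0=0 G4=G3=0 -> 10100
Fixed point reached at step 3: 10100

Answer: fixed 10100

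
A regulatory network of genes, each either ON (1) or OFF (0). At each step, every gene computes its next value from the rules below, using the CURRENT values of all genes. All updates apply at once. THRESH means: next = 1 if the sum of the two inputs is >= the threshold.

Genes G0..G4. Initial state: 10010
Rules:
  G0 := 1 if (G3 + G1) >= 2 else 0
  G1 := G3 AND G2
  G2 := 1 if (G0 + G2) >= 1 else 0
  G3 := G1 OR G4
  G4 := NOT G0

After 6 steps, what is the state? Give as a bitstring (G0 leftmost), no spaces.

Step 1: G0=(1+0>=2)=0 G1=G3&G2=1&0=0 G2=(1+0>=1)=1 G3=G1|G4=0|0=0 G4=NOT G0=NOT 1=0 -> 00100
Step 2: G0=(0+0>=2)=0 G1=G3&G2=0&1=0 G2=(0+1>=1)=1 G3=G1|G4=0|0=0 G4=NOT G0=NOT 0=1 -> 00101
Step 3: G0=(0+0>=2)=0 G1=G3&G2=0&1=0 G2=(0+1>=1)=1 G3=G1|G4=0|1=1 G4=NOT G0=NOT 0=1 -> 00111
Step 4: G0=(1+0>=2)=0 G1=G3&G2=1&1=1 G2=(0+1>=1)=1 G3=G1|G4=0|1=1 G4=NOT G0=NOT 0=1 -> 01111
Step 5: G0=(1+1>=2)=1 G1=G3&G2=1&1=1 G2=(0+1>=1)=1 G3=G1|G4=1|1=1 G4=NOT G0=NOT 0=1 -> 11111
Step 6: G0=(1+1>=2)=1 G1=G3&G2=1&1=1 G2=(1+1>=1)=1 G3=G1|G4=1|1=1 G4=NOT G0=NOT 1=0 -> 11110

11110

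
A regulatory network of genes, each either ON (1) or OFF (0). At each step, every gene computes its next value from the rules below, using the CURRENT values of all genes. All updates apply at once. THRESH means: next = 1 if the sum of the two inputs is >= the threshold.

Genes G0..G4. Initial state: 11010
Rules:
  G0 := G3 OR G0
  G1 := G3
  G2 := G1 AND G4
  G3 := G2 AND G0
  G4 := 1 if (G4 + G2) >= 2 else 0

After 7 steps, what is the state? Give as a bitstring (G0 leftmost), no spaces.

Step 1: G0=G3|G0=1|1=1 G1=G3=1 G2=G1&G4=1&0=0 G3=G2&G0=0&1=0 G4=(0+0>=2)=0 -> 11000
Step 2: G0=G3|G0=0|1=1 G1=G3=0 G2=G1&G4=1&0=0 G3=G2&G0=0&1=0 G4=(0+0>=2)=0 -> 10000
Step 3: G0=G3|G0=0|1=1 G1=G3=0 G2=G1&G4=0&0=0 G3=G2&G0=0&1=0 G4=(0+0>=2)=0 -> 10000
Step 4: G0=G3|G0=0|1=1 G1=G3=0 G2=G1&G4=0&0=0 G3=G2&G0=0&1=0 G4=(0+0>=2)=0 -> 10000
Step 5: G0=G3|G0=0|1=1 G1=G3=0 G2=G1&G4=0&0=0 G3=G2&G0=0&1=0 G4=(0+0>=2)=0 -> 10000
Step 6: G0=G3|G0=0|1=1 G1=G3=0 G2=G1&G4=0&0=0 G3=G2&G0=0&1=0 G4=(0+0>=2)=0 -> 10000
Step 7: G0=G3|G0=0|1=1 G1=G3=0 G2=G1&G4=0&0=0 G3=G2&G0=0&1=0 G4=(0+0>=2)=0 -> 10000

10000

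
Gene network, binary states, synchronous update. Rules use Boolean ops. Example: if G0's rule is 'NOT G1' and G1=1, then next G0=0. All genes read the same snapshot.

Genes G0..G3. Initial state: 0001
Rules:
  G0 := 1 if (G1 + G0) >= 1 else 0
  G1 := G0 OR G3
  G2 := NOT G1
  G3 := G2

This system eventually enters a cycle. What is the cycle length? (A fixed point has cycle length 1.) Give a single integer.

Step 0: 0001
Step 1: G0=(0+0>=1)=0 G1=G0|G3=0|1=1 G2=NOT G1=NOT 0=1 G3=G2=0 -> 0110
Step 2: G0=(1+0>=1)=1 G1=G0|G3=0|0=0 G2=NOT G1=NOT 1=0 G3=G2=1 -> 1001
Step 3: G0=(0+1>=1)=1 G1=G0|G3=1|1=1 G2=NOT G1=NOT 0=1 G3=G2=0 -> 1110
Step 4: G0=(1+1>=1)=1 G1=G0|G3=1|0=1 G2=NOT G1=NOT 1=0 G3=G2=1 -> 1101
Step 5: G0=(1+1>=1)=1 G1=G0|G3=1|1=1 G2=NOT G1=NOT 1=0 G3=G2=0 -> 1100
Step 6: G0=(1+1>=1)=1 G1=G0|G3=1|0=1 G2=NOT G1=NOT 1=0 G3=G2=0 -> 1100
State from step 6 equals state from step 5 -> cycle length 1

Answer: 1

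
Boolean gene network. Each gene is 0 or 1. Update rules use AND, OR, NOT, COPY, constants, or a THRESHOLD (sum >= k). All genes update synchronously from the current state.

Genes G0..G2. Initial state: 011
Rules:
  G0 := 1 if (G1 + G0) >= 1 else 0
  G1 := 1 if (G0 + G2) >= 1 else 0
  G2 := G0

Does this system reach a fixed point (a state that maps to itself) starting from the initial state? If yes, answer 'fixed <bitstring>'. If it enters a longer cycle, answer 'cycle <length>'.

Answer: fixed 111

Derivation:
Step 0: 011
Step 1: G0=(1+0>=1)=1 G1=(0+1>=1)=1 G2=G0=0 -> 110
Step 2: G0=(1+1>=1)=1 G1=(1+0>=1)=1 G2=G0=1 -> 111
Step 3: G0=(1+1>=1)=1 G1=(1+1>=1)=1 G2=G0=1 -> 111
Fixed point reached at step 2: 111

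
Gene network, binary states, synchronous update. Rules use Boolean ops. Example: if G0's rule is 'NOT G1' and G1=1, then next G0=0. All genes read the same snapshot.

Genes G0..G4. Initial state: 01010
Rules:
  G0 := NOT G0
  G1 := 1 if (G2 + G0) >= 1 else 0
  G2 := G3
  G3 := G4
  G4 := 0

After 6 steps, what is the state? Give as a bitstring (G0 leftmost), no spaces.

Step 1: G0=NOT G0=NOT 0=1 G1=(0+0>=1)=0 G2=G3=1 G3=G4=0 G4=0(const) -> 10100
Step 2: G0=NOT G0=NOT 1=0 G1=(1+1>=1)=1 G2=G3=0 G3=G4=0 G4=0(const) -> 01000
Step 3: G0=NOT G0=NOT 0=1 G1=(0+0>=1)=0 G2=G3=0 G3=G4=0 G4=0(const) -> 10000
Step 4: G0=NOT G0=NOT 1=0 G1=(0+1>=1)=1 G2=G3=0 G3=G4=0 G4=0(const) -> 01000
Step 5: G0=NOT G0=NOT 0=1 G1=(0+0>=1)=0 G2=G3=0 G3=G4=0 G4=0(const) -> 10000
Step 6: G0=NOT G0=NOT 1=0 G1=(0+1>=1)=1 G2=G3=0 G3=G4=0 G4=0(const) -> 01000

01000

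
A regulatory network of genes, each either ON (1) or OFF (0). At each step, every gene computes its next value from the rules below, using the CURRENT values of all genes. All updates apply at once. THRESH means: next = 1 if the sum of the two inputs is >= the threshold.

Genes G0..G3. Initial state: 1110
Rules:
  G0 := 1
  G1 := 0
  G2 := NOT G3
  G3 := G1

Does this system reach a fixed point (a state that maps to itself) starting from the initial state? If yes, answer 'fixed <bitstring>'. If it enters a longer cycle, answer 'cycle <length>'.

Answer: fixed 1010

Derivation:
Step 0: 1110
Step 1: G0=1(const) G1=0(const) G2=NOT G3=NOT 0=1 G3=G1=1 -> 1011
Step 2: G0=1(const) G1=0(const) G2=NOT G3=NOT 1=0 G3=G1=0 -> 1000
Step 3: G0=1(const) G1=0(const) G2=NOT G3=NOT 0=1 G3=G1=0 -> 1010
Step 4: G0=1(const) G1=0(const) G2=NOT G3=NOT 0=1 G3=G1=0 -> 1010
Fixed point reached at step 3: 1010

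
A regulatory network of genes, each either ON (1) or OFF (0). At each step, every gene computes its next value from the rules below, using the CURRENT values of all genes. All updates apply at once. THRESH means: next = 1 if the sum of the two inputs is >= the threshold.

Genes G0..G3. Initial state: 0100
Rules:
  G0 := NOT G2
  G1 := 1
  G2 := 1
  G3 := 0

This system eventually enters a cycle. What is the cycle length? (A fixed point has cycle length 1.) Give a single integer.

Step 0: 0100
Step 1: G0=NOT G2=NOT 0=1 G1=1(const) G2=1(const) G3=0(const) -> 1110
Step 2: G0=NOT G2=NOT 1=0 G1=1(const) G2=1(const) G3=0(const) -> 0110
Step 3: G0=NOT G2=NOT 1=0 G1=1(const) G2=1(const) G3=0(const) -> 0110
State from step 3 equals state from step 2 -> cycle length 1

Answer: 1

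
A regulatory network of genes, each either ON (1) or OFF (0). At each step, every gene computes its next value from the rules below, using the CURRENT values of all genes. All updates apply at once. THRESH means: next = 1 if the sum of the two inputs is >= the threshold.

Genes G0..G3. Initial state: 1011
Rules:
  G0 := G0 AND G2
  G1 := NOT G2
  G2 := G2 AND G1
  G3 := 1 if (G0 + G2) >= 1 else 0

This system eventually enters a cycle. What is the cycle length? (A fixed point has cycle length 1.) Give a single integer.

Answer: 1

Derivation:
Step 0: 1011
Step 1: G0=G0&G2=1&1=1 G1=NOT G2=NOT 1=0 G2=G2&G1=1&0=0 G3=(1+1>=1)=1 -> 1001
Step 2: G0=G0&G2=1&0=0 G1=NOT G2=NOT 0=1 G2=G2&G1=0&0=0 G3=(1+0>=1)=1 -> 0101
Step 3: G0=G0&G2=0&0=0 G1=NOT G2=NOT 0=1 G2=G2&G1=0&1=0 G3=(0+0>=1)=0 -> 0100
Step 4: G0=G0&G2=0&0=0 G1=NOT G2=NOT 0=1 G2=G2&G1=0&1=0 G3=(0+0>=1)=0 -> 0100
State from step 4 equals state from step 3 -> cycle length 1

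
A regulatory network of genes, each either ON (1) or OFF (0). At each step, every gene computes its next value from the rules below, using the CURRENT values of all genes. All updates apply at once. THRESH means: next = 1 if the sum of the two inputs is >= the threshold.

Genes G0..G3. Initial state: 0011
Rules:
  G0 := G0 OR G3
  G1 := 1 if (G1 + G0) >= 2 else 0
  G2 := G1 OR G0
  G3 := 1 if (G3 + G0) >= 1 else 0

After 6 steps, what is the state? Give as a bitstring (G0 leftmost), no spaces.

Step 1: G0=G0|G3=0|1=1 G1=(0+0>=2)=0 G2=G1|G0=0|0=0 G3=(1+0>=1)=1 -> 1001
Step 2: G0=G0|G3=1|1=1 G1=(0+1>=2)=0 G2=G1|G0=0|1=1 G3=(1+1>=1)=1 -> 1011
Step 3: G0=G0|G3=1|1=1 G1=(0+1>=2)=0 G2=G1|G0=0|1=1 G3=(1+1>=1)=1 -> 1011
Step 4: G0=G0|G3=1|1=1 G1=(0+1>=2)=0 G2=G1|G0=0|1=1 G3=(1+1>=1)=1 -> 1011
Step 5: G0=G0|G3=1|1=1 G1=(0+1>=2)=0 G2=G1|G0=0|1=1 G3=(1+1>=1)=1 -> 1011
Step 6: G0=G0|G3=1|1=1 G1=(0+1>=2)=0 G2=G1|G0=0|1=1 G3=(1+1>=1)=1 -> 1011

1011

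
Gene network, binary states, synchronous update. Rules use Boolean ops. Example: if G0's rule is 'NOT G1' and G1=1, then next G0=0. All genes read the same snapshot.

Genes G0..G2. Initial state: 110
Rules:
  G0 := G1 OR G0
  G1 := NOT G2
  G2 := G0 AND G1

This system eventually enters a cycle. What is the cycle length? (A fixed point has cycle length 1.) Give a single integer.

Step 0: 110
Step 1: G0=G1|G0=1|1=1 G1=NOT G2=NOT 0=1 G2=G0&G1=1&1=1 -> 111
Step 2: G0=G1|G0=1|1=1 G1=NOT G2=NOT 1=0 G2=G0&G1=1&1=1 -> 101
Step 3: G0=G1|G0=0|1=1 G1=NOT G2=NOT 1=0 G2=G0&G1=1&0=0 -> 100
Step 4: G0=G1|G0=0|1=1 G1=NOT G2=NOT 0=1 G2=G0&G1=1&0=0 -> 110
State from step 4 equals state from step 0 -> cycle length 4

Answer: 4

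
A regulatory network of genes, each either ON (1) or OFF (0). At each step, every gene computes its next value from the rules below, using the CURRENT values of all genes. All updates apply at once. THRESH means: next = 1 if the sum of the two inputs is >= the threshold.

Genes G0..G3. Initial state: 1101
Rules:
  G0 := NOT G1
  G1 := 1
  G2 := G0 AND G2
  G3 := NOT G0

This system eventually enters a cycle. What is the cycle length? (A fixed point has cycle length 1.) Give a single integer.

Answer: 1

Derivation:
Step 0: 1101
Step 1: G0=NOT G1=NOT 1=0 G1=1(const) G2=G0&G2=1&0=0 G3=NOT G0=NOT 1=0 -> 0100
Step 2: G0=NOT G1=NOT 1=0 G1=1(const) G2=G0&G2=0&0=0 G3=NOT G0=NOT 0=1 -> 0101
Step 3: G0=NOT G1=NOT 1=0 G1=1(const) G2=G0&G2=0&0=0 G3=NOT G0=NOT 0=1 -> 0101
State from step 3 equals state from step 2 -> cycle length 1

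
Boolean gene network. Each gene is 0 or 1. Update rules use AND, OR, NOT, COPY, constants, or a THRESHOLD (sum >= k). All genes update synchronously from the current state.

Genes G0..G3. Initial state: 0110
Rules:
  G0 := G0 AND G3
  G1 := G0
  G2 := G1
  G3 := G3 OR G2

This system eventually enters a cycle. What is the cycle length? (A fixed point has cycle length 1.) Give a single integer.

Step 0: 0110
Step 1: G0=G0&G3=0&0=0 G1=G0=0 G2=G1=1 G3=G3|G2=0|1=1 -> 0011
Step 2: G0=G0&G3=0&1=0 G1=G0=0 G2=G1=0 G3=G3|G2=1|1=1 -> 0001
Step 3: G0=G0&G3=0&1=0 G1=G0=0 G2=G1=0 G3=G3|G2=1|0=1 -> 0001
State from step 3 equals state from step 2 -> cycle length 1

Answer: 1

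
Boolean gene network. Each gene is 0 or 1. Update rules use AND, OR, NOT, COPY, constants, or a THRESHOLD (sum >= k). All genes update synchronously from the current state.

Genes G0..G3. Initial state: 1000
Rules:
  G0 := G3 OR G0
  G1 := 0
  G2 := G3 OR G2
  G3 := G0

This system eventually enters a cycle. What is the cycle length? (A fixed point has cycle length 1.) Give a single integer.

Step 0: 1000
Step 1: G0=G3|G0=0|1=1 G1=0(const) G2=G3|G2=0|0=0 G3=G0=1 -> 1001
Step 2: G0=G3|G0=1|1=1 G1=0(const) G2=G3|G2=1|0=1 G3=G0=1 -> 1011
Step 3: G0=G3|G0=1|1=1 G1=0(const) G2=G3|G2=1|1=1 G3=G0=1 -> 1011
State from step 3 equals state from step 2 -> cycle length 1

Answer: 1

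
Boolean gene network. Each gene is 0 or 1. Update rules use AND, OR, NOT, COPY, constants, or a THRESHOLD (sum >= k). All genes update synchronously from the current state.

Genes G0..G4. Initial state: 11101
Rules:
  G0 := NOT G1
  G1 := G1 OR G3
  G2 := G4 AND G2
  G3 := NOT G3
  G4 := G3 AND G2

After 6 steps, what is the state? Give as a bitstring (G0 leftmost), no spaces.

Step 1: G0=NOT G1=NOT 1=0 G1=G1|G3=1|0=1 G2=G4&G2=1&1=1 G3=NOT G3=NOT 0=1 G4=G3&G2=0&1=0 -> 01110
Step 2: G0=NOT G1=NOT 1=0 G1=G1|G3=1|1=1 G2=G4&G2=0&1=0 G3=NOT G3=NOT 1=0 G4=G3&G2=1&1=1 -> 01001
Step 3: G0=NOT G1=NOT 1=0 G1=G1|G3=1|0=1 G2=G4&G2=1&0=0 G3=NOT G3=NOT 0=1 G4=G3&G2=0&0=0 -> 01010
Step 4: G0=NOT G1=NOT 1=0 G1=G1|G3=1|1=1 G2=G4&G2=0&0=0 G3=NOT G3=NOT 1=0 G4=G3&G2=1&0=0 -> 01000
Step 5: G0=NOT G1=NOT 1=0 G1=G1|G3=1|0=1 G2=G4&G2=0&0=0 G3=NOT G3=NOT 0=1 G4=G3&G2=0&0=0 -> 01010
Step 6: G0=NOT G1=NOT 1=0 G1=G1|G3=1|1=1 G2=G4&G2=0&0=0 G3=NOT G3=NOT 1=0 G4=G3&G2=1&0=0 -> 01000

01000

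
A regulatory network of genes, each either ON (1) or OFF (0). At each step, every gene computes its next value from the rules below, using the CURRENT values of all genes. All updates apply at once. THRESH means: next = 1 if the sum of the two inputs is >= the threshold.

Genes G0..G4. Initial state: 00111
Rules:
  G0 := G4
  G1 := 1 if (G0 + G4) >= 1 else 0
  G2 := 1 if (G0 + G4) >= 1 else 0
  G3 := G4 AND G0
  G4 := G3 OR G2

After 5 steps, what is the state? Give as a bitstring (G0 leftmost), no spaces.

Step 1: G0=G4=1 G1=(0+1>=1)=1 G2=(0+1>=1)=1 G3=G4&G0=1&0=0 G4=G3|G2=1|1=1 -> 11101
Step 2: G0=G4=1 G1=(1+1>=1)=1 G2=(1+1>=1)=1 G3=G4&G0=1&1=1 G4=G3|G2=0|1=1 -> 11111
Step 3: G0=G4=1 G1=(1+1>=1)=1 G2=(1+1>=1)=1 G3=G4&G0=1&1=1 G4=G3|G2=1|1=1 -> 11111
Step 4: G0=G4=1 G1=(1+1>=1)=1 G2=(1+1>=1)=1 G3=G4&G0=1&1=1 G4=G3|G2=1|1=1 -> 11111
Step 5: G0=G4=1 G1=(1+1>=1)=1 G2=(1+1>=1)=1 G3=G4&G0=1&1=1 G4=G3|G2=1|1=1 -> 11111

11111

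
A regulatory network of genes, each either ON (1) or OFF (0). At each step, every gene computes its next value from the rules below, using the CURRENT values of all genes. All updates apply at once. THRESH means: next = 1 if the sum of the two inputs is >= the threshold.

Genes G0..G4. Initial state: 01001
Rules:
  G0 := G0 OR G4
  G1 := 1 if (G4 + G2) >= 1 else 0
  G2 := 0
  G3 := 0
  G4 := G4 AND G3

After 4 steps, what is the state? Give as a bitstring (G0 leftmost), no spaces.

Step 1: G0=G0|G4=0|1=1 G1=(1+0>=1)=1 G2=0(const) G3=0(const) G4=G4&G3=1&0=0 -> 11000
Step 2: G0=G0|G4=1|0=1 G1=(0+0>=1)=0 G2=0(const) G3=0(const) G4=G4&G3=0&0=0 -> 10000
Step 3: G0=G0|G4=1|0=1 G1=(0+0>=1)=0 G2=0(const) G3=0(const) G4=G4&G3=0&0=0 -> 10000
Step 4: G0=G0|G4=1|0=1 G1=(0+0>=1)=0 G2=0(const) G3=0(const) G4=G4&G3=0&0=0 -> 10000

10000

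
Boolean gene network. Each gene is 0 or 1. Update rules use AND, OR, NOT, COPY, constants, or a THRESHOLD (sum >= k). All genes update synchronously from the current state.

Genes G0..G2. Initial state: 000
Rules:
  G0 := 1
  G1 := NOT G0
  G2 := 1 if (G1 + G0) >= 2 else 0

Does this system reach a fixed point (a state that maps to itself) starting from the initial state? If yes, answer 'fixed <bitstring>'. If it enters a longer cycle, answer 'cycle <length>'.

Step 0: 000
Step 1: G0=1(const) G1=NOT G0=NOT 0=1 G2=(0+0>=2)=0 -> 110
Step 2: G0=1(const) G1=NOT G0=NOT 1=0 G2=(1+1>=2)=1 -> 101
Step 3: G0=1(const) G1=NOT G0=NOT 1=0 G2=(0+1>=2)=0 -> 100
Step 4: G0=1(const) G1=NOT G0=NOT 1=0 G2=(0+1>=2)=0 -> 100
Fixed point reached at step 3: 100

Answer: fixed 100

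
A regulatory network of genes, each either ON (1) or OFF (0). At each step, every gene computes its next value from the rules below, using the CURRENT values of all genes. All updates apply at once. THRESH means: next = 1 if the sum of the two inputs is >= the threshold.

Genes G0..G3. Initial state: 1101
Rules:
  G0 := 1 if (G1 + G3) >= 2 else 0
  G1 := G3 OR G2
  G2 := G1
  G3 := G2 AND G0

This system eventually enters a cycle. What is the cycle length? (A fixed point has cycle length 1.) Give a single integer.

Answer: 2

Derivation:
Step 0: 1101
Step 1: G0=(1+1>=2)=1 G1=G3|G2=1|0=1 G2=G1=1 G3=G2&G0=0&1=0 -> 1110
Step 2: G0=(1+0>=2)=0 G1=G3|G2=0|1=1 G2=G1=1 G3=G2&G0=1&1=1 -> 0111
Step 3: G0=(1+1>=2)=1 G1=G3|G2=1|1=1 G2=G1=1 G3=G2&G0=1&0=0 -> 1110
State from step 3 equals state from step 1 -> cycle length 2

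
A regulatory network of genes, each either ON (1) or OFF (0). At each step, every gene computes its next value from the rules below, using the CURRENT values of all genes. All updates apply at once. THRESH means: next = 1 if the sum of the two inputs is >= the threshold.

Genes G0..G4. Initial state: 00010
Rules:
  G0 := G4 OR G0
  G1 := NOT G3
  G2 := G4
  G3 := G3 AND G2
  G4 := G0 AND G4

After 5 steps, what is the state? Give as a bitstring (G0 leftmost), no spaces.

Step 1: G0=G4|G0=0|0=0 G1=NOT G3=NOT 1=0 G2=G4=0 G3=G3&G2=1&0=0 G4=G0&G4=0&0=0 -> 00000
Step 2: G0=G4|G0=0|0=0 G1=NOT G3=NOT 0=1 G2=G4=0 G3=G3&G2=0&0=0 G4=G0&G4=0&0=0 -> 01000
Step 3: G0=G4|G0=0|0=0 G1=NOT G3=NOT 0=1 G2=G4=0 G3=G3&G2=0&0=0 G4=G0&G4=0&0=0 -> 01000
Step 4: G0=G4|G0=0|0=0 G1=NOT G3=NOT 0=1 G2=G4=0 G3=G3&G2=0&0=0 G4=G0&G4=0&0=0 -> 01000
Step 5: G0=G4|G0=0|0=0 G1=NOT G3=NOT 0=1 G2=G4=0 G3=G3&G2=0&0=0 G4=G0&G4=0&0=0 -> 01000

01000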